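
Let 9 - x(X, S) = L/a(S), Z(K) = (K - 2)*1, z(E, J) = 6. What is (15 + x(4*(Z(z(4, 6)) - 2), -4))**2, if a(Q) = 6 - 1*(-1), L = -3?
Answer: 29241/49 ≈ 596.75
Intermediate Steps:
Z(K) = -2 + K (Z(K) = (-2 + K)*1 = -2 + K)
a(Q) = 7 (a(Q) = 6 + 1 = 7)
x(X, S) = 66/7 (x(X, S) = 9 - (-3)/7 = 9 - 1*(-3/7) = 9 + 3/7 = 66/7)
(15 + x(4*(Z(z(4, 6)) - 2), -4))**2 = (15 + 66/7)**2 = (171/7)**2 = 29241/49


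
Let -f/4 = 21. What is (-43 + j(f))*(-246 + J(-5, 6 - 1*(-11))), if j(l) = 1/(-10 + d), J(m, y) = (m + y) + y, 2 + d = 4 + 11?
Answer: 27776/3 ≈ 9258.7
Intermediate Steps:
f = -84 (f = -4*21 = -84)
d = 13 (d = -2 + (4 + 11) = -2 + 15 = 13)
J(m, y) = m + 2*y
j(l) = ⅓ (j(l) = 1/(-10 + 13) = 1/3 = ⅓)
(-43 + j(f))*(-246 + J(-5, 6 - 1*(-11))) = (-43 + ⅓)*(-246 + (-5 + 2*(6 - 1*(-11)))) = -128*(-246 + (-5 + 2*(6 + 11)))/3 = -128*(-246 + (-5 + 2*17))/3 = -128*(-246 + (-5 + 34))/3 = -128*(-246 + 29)/3 = -128/3*(-217) = 27776/3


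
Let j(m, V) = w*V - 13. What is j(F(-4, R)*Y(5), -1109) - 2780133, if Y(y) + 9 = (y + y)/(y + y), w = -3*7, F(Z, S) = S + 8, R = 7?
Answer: -2756857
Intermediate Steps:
F(Z, S) = 8 + S
w = -21
Y(y) = -8 (Y(y) = -9 + (y + y)/(y + y) = -9 + (2*y)/((2*y)) = -9 + (2*y)*(1/(2*y)) = -9 + 1 = -8)
j(m, V) = -13 - 21*V (j(m, V) = -21*V - 13 = -13 - 21*V)
j(F(-4, R)*Y(5), -1109) - 2780133 = (-13 - 21*(-1109)) - 2780133 = (-13 + 23289) - 2780133 = 23276 - 2780133 = -2756857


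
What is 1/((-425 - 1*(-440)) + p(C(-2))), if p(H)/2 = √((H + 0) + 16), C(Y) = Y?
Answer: 15/169 - 2*√14/169 ≈ 0.044477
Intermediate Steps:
p(H) = 2*√(16 + H) (p(H) = 2*√((H + 0) + 16) = 2*√(H + 16) = 2*√(16 + H))
1/((-425 - 1*(-440)) + p(C(-2))) = 1/((-425 - 1*(-440)) + 2*√(16 - 2)) = 1/((-425 + 440) + 2*√14) = 1/(15 + 2*√14)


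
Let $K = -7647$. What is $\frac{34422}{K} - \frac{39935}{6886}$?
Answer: $- \frac{180804279}{17552414} \approx -10.301$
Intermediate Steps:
$\frac{34422}{K} - \frac{39935}{6886} = \frac{34422}{-7647} - \frac{39935}{6886} = 34422 \left(- \frac{1}{7647}\right) - \frac{39935}{6886} = - \frac{11474}{2549} - \frac{39935}{6886} = - \frac{180804279}{17552414}$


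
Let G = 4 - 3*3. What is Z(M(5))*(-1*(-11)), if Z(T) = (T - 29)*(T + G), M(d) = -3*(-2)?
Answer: -253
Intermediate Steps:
M(d) = 6
G = -5 (G = 4 - 9 = -5)
Z(T) = (-29 + T)*(-5 + T) (Z(T) = (T - 29)*(T - 5) = (-29 + T)*(-5 + T))
Z(M(5))*(-1*(-11)) = (145 + 6**2 - 34*6)*(-1*(-11)) = (145 + 36 - 204)*11 = -23*11 = -253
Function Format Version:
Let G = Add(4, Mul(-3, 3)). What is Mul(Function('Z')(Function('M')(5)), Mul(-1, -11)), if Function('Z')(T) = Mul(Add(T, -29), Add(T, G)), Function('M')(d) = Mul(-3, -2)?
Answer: -253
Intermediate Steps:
Function('M')(d) = 6
G = -5 (G = Add(4, -9) = -5)
Function('Z')(T) = Mul(Add(-29, T), Add(-5, T)) (Function('Z')(T) = Mul(Add(T, -29), Add(T, -5)) = Mul(Add(-29, T), Add(-5, T)))
Mul(Function('Z')(Function('M')(5)), Mul(-1, -11)) = Mul(Add(145, Pow(6, 2), Mul(-34, 6)), Mul(-1, -11)) = Mul(Add(145, 36, -204), 11) = Mul(-23, 11) = -253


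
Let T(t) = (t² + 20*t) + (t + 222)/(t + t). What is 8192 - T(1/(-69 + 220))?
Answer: -390792381/45602 ≈ -8569.6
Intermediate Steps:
T(t) = t² + 20*t + (222 + t)/(2*t) (T(t) = (t² + 20*t) + (222 + t)/((2*t)) = (t² + 20*t) + (222 + t)*(1/(2*t)) = (t² + 20*t) + (222 + t)/(2*t) = t² + 20*t + (222 + t)/(2*t))
8192 - T(1/(-69 + 220)) = 8192 - (½ + (1/(-69 + 220))² + 20/(-69 + 220) + 111/(1/(-69 + 220))) = 8192 - (½ + (1/151)² + 20/151 + 111/(1/151)) = 8192 - (½ + (1/151)² + 20*(1/151) + 111/(1/151)) = 8192 - (½ + 1/22801 + 20/151 + 111*151) = 8192 - (½ + 1/22801 + 20/151 + 16761) = 8192 - 1*764363965/45602 = 8192 - 764363965/45602 = -390792381/45602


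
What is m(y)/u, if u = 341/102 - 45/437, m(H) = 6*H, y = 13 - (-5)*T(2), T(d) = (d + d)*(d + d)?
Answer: 24872292/144427 ≈ 172.21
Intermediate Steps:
T(d) = 4*d² (T(d) = (2*d)*(2*d) = 4*d²)
y = 93 (y = 13 - (-5)*4*2² = 13 - (-5)*4*4 = 13 - (-5)*16 = 13 - 1*(-80) = 13 + 80 = 93)
u = 144427/44574 (u = 341*(1/102) - 45*1/437 = 341/102 - 45/437 = 144427/44574 ≈ 3.2402)
m(y)/u = (6*93)/(144427/44574) = 558*(44574/144427) = 24872292/144427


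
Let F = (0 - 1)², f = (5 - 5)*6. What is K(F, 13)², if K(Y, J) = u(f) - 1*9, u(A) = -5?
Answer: 196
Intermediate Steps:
f = 0 (f = 0*6 = 0)
F = 1 (F = (-1)² = 1)
K(Y, J) = -14 (K(Y, J) = -5 - 1*9 = -5 - 9 = -14)
K(F, 13)² = (-14)² = 196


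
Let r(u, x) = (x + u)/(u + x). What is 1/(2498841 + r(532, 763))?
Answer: 1/2498842 ≈ 4.0019e-7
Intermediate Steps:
r(u, x) = 1 (r(u, x) = (u + x)/(u + x) = 1)
1/(2498841 + r(532, 763)) = 1/(2498841 + 1) = 1/2498842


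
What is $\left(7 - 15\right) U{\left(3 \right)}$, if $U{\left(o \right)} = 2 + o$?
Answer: $-40$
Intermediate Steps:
$\left(7 - 15\right) U{\left(3 \right)} = \left(7 - 15\right) \left(2 + 3\right) = \left(-8\right) 5 = -40$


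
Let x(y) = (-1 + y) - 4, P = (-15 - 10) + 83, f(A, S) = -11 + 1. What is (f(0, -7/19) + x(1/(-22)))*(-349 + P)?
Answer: 96321/22 ≈ 4378.2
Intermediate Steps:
f(A, S) = -10
P = 58 (P = -25 + 83 = 58)
x(y) = -5 + y
(f(0, -7/19) + x(1/(-22)))*(-349 + P) = (-10 + (-5 + 1/(-22)))*(-349 + 58) = (-10 + (-5 - 1/22))*(-291) = (-10 - 111/22)*(-291) = -331/22*(-291) = 96321/22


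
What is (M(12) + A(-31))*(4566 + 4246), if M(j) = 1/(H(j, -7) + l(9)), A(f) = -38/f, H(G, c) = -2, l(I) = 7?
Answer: 1947452/155 ≈ 12564.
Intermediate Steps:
M(j) = ⅕ (M(j) = 1/(-2 + 7) = 1/5 = ⅕)
(M(12) + A(-31))*(4566 + 4246) = (⅕ - 38/(-31))*(4566 + 4246) = (⅕ - 38*(-1/31))*8812 = (⅕ + 38/31)*8812 = (221/155)*8812 = 1947452/155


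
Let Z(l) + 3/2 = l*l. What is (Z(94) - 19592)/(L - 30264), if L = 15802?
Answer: 21515/28924 ≈ 0.74385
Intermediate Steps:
Z(l) = -3/2 + l² (Z(l) = -3/2 + l*l = -3/2 + l²)
(Z(94) - 19592)/(L - 30264) = ((-3/2 + 94²) - 19592)/(15802 - 30264) = ((-3/2 + 8836) - 19592)/(-14462) = (17669/2 - 19592)*(-1/14462) = -21515/2*(-1/14462) = 21515/28924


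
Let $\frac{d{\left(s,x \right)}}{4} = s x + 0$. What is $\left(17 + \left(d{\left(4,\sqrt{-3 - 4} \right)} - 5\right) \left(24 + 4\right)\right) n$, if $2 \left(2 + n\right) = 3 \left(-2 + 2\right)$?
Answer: $246 - 896 i \sqrt{7} \approx 246.0 - 2370.6 i$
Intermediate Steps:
$n = -2$ ($n = -2 + \frac{3 \left(-2 + 2\right)}{2} = -2 + \frac{3 \cdot 0}{2} = -2 + \frac{1}{2} \cdot 0 = -2 + 0 = -2$)
$d{\left(s,x \right)} = 4 s x$ ($d{\left(s,x \right)} = 4 \left(s x + 0\right) = 4 s x$)
$\left(17 + \left(d{\left(4,\sqrt{-3 - 4} \right)} - 5\right) \left(24 + 4\right)\right) n = \left(17 + \left(4 \cdot 4 \sqrt{-3 - 4} - 5\right) \left(24 + 4\right)\right) \left(-2\right) = \left(17 + \left(4 \cdot 4 \sqrt{-7} - 5\right) 28\right) \left(-2\right) = \left(17 + \left(4 \cdot 4 i \sqrt{7} - 5\right) 28\right) \left(-2\right) = \left(17 + \left(16 i \sqrt{7} - 5\right) 28\right) \left(-2\right) = \left(17 + \left(-5 + 16 i \sqrt{7}\right) 28\right) \left(-2\right) = \left(17 - \left(140 - 448 i \sqrt{7}\right)\right) \left(-2\right) = \left(-123 + 448 i \sqrt{7}\right) \left(-2\right) = 246 - 896 i \sqrt{7}$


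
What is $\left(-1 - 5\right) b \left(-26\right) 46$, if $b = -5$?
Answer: $-35880$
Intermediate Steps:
$\left(-1 - 5\right) b \left(-26\right) 46 = \left(-1 - 5\right) \left(-5\right) \left(-26\right) 46 = \left(-6\right) \left(-5\right) \left(-26\right) 46 = 30 \left(-26\right) 46 = \left(-780\right) 46 = -35880$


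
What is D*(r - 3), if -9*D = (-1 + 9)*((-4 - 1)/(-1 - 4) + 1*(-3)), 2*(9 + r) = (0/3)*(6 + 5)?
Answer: -64/3 ≈ -21.333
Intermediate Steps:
r = -9 (r = -9 + ((0/3)*(6 + 5))/2 = -9 + ((0*(⅓))*11)/2 = -9 + (0*11)/2 = -9 + (½)*0 = -9 + 0 = -9)
D = 16/9 (D = -(-1 + 9)*((-4 - 1)/(-1 - 4) + 1*(-3))/9 = -8*(-5/(-5) - 3)/9 = -8*(-5*(-⅕) - 3)/9 = -8*(1 - 3)/9 = -8*(-2)/9 = -⅑*(-16) = 16/9 ≈ 1.7778)
D*(r - 3) = 16*(-9 - 3)/9 = (16/9)*(-12) = -64/3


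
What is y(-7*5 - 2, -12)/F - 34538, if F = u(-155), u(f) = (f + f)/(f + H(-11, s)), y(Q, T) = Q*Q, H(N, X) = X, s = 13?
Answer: -5256191/155 ≈ -33911.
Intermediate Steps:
y(Q, T) = Q²
u(f) = 2*f/(13 + f) (u(f) = (f + f)/(f + 13) = (2*f)/(13 + f) = 2*f/(13 + f))
F = 155/71 (F = 2*(-155)/(13 - 155) = 2*(-155)/(-142) = 2*(-155)*(-1/142) = 155/71 ≈ 2.1831)
y(-7*5 - 2, -12)/F - 34538 = (-7*5 - 2)²/(155/71) - 34538 = (-35 - 2)²*(71/155) - 34538 = (-37)²*(71/155) - 34538 = 1369*(71/155) - 34538 = 97199/155 - 34538 = -5256191/155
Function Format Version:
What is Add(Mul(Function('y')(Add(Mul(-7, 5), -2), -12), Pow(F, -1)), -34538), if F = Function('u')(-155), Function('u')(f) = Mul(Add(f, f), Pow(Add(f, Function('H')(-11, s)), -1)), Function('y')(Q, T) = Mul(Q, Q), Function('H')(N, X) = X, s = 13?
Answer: Rational(-5256191, 155) ≈ -33911.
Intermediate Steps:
Function('y')(Q, T) = Pow(Q, 2)
Function('u')(f) = Mul(2, f, Pow(Add(13, f), -1)) (Function('u')(f) = Mul(Add(f, f), Pow(Add(f, 13), -1)) = Mul(Mul(2, f), Pow(Add(13, f), -1)) = Mul(2, f, Pow(Add(13, f), -1)))
F = Rational(155, 71) (F = Mul(2, -155, Pow(Add(13, -155), -1)) = Mul(2, -155, Pow(-142, -1)) = Mul(2, -155, Rational(-1, 142)) = Rational(155, 71) ≈ 2.1831)
Add(Mul(Function('y')(Add(Mul(-7, 5), -2), -12), Pow(F, -1)), -34538) = Add(Mul(Pow(Add(Mul(-7, 5), -2), 2), Pow(Rational(155, 71), -1)), -34538) = Add(Mul(Pow(Add(-35, -2), 2), Rational(71, 155)), -34538) = Add(Mul(Pow(-37, 2), Rational(71, 155)), -34538) = Add(Mul(1369, Rational(71, 155)), -34538) = Add(Rational(97199, 155), -34538) = Rational(-5256191, 155)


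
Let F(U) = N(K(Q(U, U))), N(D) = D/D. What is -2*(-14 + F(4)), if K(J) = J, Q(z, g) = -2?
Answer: 26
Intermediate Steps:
N(D) = 1
F(U) = 1
-2*(-14 + F(4)) = -2*(-14 + 1) = -2*(-13) = 26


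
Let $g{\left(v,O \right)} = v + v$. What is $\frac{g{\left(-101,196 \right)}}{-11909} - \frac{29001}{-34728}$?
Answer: $\frac{117462655}{137858584} \approx 0.85205$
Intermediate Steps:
$g{\left(v,O \right)} = 2 v$
$\frac{g{\left(-101,196 \right)}}{-11909} - \frac{29001}{-34728} = \frac{2 \left(-101\right)}{-11909} - \frac{29001}{-34728} = \left(-202\right) \left(- \frac{1}{11909}\right) - - \frac{9667}{11576} = \frac{202}{11909} + \frac{9667}{11576} = \frac{117462655}{137858584}$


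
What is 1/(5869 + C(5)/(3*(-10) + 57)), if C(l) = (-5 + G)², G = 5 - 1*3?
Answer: 3/17608 ≈ 0.00017038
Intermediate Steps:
G = 2 (G = 5 - 3 = 2)
C(l) = 9 (C(l) = (-5 + 2)² = (-3)² = 9)
1/(5869 + C(5)/(3*(-10) + 57)) = 1/(5869 + 9/(3*(-10) + 57)) = 1/(5869 + 9/(-30 + 57)) = 1/(5869 + 9/27) = 1/(5869 + 9*(1/27)) = 1/(5869 + ⅓) = 1/(17608/3) = 3/17608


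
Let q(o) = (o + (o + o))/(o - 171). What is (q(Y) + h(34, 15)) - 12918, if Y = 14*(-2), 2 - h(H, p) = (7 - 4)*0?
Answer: -2570200/199 ≈ -12916.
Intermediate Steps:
h(H, p) = 2 (h(H, p) = 2 - (7 - 4)*0 = 2 - 3*0 = 2 - 1*0 = 2 + 0 = 2)
Y = -28
q(o) = 3*o/(-171 + o) (q(o) = (o + 2*o)/(-171 + o) = (3*o)/(-171 + o) = 3*o/(-171 + o))
(q(Y) + h(34, 15)) - 12918 = (3*(-28)/(-171 - 28) + 2) - 12918 = (3*(-28)/(-199) + 2) - 12918 = (3*(-28)*(-1/199) + 2) - 12918 = (84/199 + 2) - 12918 = 482/199 - 12918 = -2570200/199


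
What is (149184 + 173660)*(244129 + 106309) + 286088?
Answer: 113137091760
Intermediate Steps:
(149184 + 173660)*(244129 + 106309) + 286088 = 322844*350438 + 286088 = 113136805672 + 286088 = 113137091760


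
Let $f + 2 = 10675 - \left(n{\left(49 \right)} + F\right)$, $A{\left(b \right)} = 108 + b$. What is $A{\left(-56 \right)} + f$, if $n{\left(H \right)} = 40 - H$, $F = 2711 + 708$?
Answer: $7315$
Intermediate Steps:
$F = 3419$
$f = 7263$ ($f = -2 + \left(10675 - \left(\left(40 - 49\right) + 3419\right)\right) = -2 + \left(10675 - \left(-9 + 3419\right)\right) = -2 + \left(10675 - 3410\right) = -2 + 7265 = 7263$)
$A{\left(-56 \right)} + f = \left(108 - 56\right) + 7263 = 52 + 7263 = 7315$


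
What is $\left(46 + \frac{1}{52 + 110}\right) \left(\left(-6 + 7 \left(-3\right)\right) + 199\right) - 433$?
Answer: $\frac{605885}{81} \approx 7480.1$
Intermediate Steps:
$\left(46 + \frac{1}{52 + 110}\right) \left(\left(-6 + 7 \left(-3\right)\right) + 199\right) - 433 = \left(46 + \frac{1}{162}\right) \left(\left(-6 - 21\right) + 199\right) - 433 = \left(46 + \frac{1}{162}\right) \left(-27 + 199\right) - 433 = \frac{7453}{162} \cdot 172 - 433 = \frac{640958}{81} - 433 = \frac{605885}{81}$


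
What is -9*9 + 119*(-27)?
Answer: -3294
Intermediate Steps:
-9*9 + 119*(-27) = -81 - 3213 = -3294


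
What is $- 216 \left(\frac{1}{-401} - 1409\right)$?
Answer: $\frac{122042160}{401} \approx 3.0434 \cdot 10^{5}$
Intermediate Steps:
$- 216 \left(\frac{1}{-401} - 1409\right) = - 216 \left(- \frac{1}{401} - 1409\right) = \left(-216\right) \left(- \frac{565010}{401}\right) = \frac{122042160}{401}$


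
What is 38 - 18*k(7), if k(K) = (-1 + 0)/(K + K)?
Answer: 275/7 ≈ 39.286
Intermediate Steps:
k(K) = -1/(2*K)
38 - 18*k(7) = 38 - (-9)/7 = 38 - 18*(-1/14) = 38 + 9/7 = 275/7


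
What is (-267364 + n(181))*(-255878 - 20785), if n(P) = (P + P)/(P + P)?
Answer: 73969449669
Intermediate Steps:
n(P) = 1 (n(P) = (2*P)/((2*P)) = (2*P)*(1/(2*P)) = 1)
(-267364 + n(181))*(-255878 - 20785) = (-267364 + 1)*(-255878 - 20785) = -267363*(-276663) = 73969449669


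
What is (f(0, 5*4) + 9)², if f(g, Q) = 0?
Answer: 81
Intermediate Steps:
(f(0, 5*4) + 9)² = (0 + 9)² = 9² = 81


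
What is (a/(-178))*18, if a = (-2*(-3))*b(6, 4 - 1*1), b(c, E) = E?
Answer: -162/89 ≈ -1.8202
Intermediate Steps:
a = 18 (a = (-2*(-3))*(4 - 1*1) = 6*(4 - 1) = 6*3 = 18)
(a/(-178))*18 = (18/(-178))*18 = (18*(-1/178))*18 = -9/89*18 = -162/89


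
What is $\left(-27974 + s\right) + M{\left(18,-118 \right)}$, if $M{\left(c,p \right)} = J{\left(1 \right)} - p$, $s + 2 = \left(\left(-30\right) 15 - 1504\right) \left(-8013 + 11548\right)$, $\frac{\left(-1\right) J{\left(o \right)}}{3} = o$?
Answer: $-6935251$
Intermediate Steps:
$J{\left(o \right)} = - 3 o$
$s = -6907392$ ($s = -2 + \left(\left(-30\right) 15 - 1504\right) \left(-8013 + 11548\right) = -2 + \left(-450 - 1504\right) 3535 = -2 - 6907390 = -6907392$)
$M{\left(c,p \right)} = -3 - p$ ($M{\left(c,p \right)} = \left(-3\right) 1 - p = -3 - p$)
$\left(-27974 + s\right) + M{\left(18,-118 \right)} = \left(-27974 - 6907392\right) - -115 = -6935366 + \left(-3 + 118\right) = -6935366 + 115 = -6935251$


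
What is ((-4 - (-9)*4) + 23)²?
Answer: 3025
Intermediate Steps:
((-4 - (-9)*4) + 23)² = ((-4 - 3*(-12)) + 23)² = ((-4 + 36) + 23)² = (32 + 23)² = 55² = 3025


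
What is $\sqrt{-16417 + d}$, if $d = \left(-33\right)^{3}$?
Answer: $i \sqrt{52354} \approx 228.81 i$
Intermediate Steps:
$d = -35937$
$\sqrt{-16417 + d} = \sqrt{-16417 - 35937} = \sqrt{-52354} = i \sqrt{52354}$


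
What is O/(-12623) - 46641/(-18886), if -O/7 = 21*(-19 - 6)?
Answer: 74191899/34056854 ≈ 2.1785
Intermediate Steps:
O = 3675 (O = -147*(-19 - 6) = -147*(-25) = -7*(-525) = 3675)
O/(-12623) - 46641/(-18886) = 3675/(-12623) - 46641/(-18886) = 3675*(-1/12623) - 46641*(-1/18886) = -3675/12623 + 6663/2698 = 74191899/34056854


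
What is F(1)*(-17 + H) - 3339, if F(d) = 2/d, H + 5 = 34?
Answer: -3315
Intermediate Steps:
H = 29 (H = -5 + 34 = 29)
F(1)*(-17 + H) - 3339 = (2/1)*(-17 + 29) - 3339 = (2*1)*12 - 3339 = 2*12 - 3339 = 24 - 3339 = -3315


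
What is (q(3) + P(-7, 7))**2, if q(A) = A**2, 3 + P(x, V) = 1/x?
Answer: 1681/49 ≈ 34.306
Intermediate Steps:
P(x, V) = -3 + 1/x
(q(3) + P(-7, 7))**2 = (3**2 + (-3 + 1/(-7)))**2 = (9 + (-3 - 1/7))**2 = (9 - 22/7)**2 = (41/7)**2 = 1681/49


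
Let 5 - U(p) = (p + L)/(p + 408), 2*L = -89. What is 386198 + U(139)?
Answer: 422505893/1094 ≈ 3.8620e+5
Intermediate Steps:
L = -89/2 (L = (1/2)*(-89) = -89/2 ≈ -44.500)
U(p) = 5 - (-89/2 + p)/(408 + p) (U(p) = 5 - (p - 89/2)/(p + 408) = 5 - (-89/2 + p)/(408 + p))
386198 + U(139) = 386198 + (4169 + 8*139)/(2*(408 + 139)) = 386198 + (1/2)*(4169 + 1112)/547 = 386198 + (1/2)*(1/547)*5281 = 386198 + 5281/1094 = 422505893/1094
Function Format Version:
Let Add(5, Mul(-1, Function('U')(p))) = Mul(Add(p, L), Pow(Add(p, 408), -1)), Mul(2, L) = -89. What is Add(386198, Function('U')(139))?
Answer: Rational(422505893, 1094) ≈ 3.8620e+5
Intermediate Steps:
L = Rational(-89, 2) (L = Mul(Rational(1, 2), -89) = Rational(-89, 2) ≈ -44.500)
Function('U')(p) = Add(5, Mul(-1, Pow(Add(408, p), -1), Add(Rational(-89, 2), p))) (Function('U')(p) = Add(5, Mul(-1, Mul(Add(p, Rational(-89, 2)), Pow(Add(p, 408), -1)))) = Add(5, Mul(-1, Mul(Add(Rational(-89, 2), p), Pow(Add(408, p), -1)))) = Add(5, Mul(-1, Mul(Pow(Add(408, p), -1), Add(Rational(-89, 2), p)))) = Add(5, Mul(-1, Pow(Add(408, p), -1), Add(Rational(-89, 2), p))))
Add(386198, Function('U')(139)) = Add(386198, Mul(Rational(1, 2), Pow(Add(408, 139), -1), Add(4169, Mul(8, 139)))) = Add(386198, Mul(Rational(1, 2), Pow(547, -1), Add(4169, 1112))) = Add(386198, Mul(Rational(1, 2), Rational(1, 547), 5281)) = Add(386198, Rational(5281, 1094)) = Rational(422505893, 1094)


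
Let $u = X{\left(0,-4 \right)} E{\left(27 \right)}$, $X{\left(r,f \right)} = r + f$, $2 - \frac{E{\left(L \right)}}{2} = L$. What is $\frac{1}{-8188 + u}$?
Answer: $- \frac{1}{7988} \approx -0.00012519$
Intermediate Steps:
$E{\left(L \right)} = 4 - 2 L$
$X{\left(r,f \right)} = f + r$
$u = 200$ ($u = \left(-4 + 0\right) \left(4 - 54\right) = - 4 \left(4 - 54\right) = \left(-4\right) \left(-50\right) = 200$)
$\frac{1}{-8188 + u} = \frac{1}{-8188 + 200} = \frac{1}{-7988} = - \frac{1}{7988}$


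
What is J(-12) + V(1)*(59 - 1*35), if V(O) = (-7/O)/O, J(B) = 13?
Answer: -155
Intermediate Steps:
V(O) = -7/O**2
J(-12) + V(1)*(59 - 1*35) = 13 + (-7/1**2)*(59 - 1*35) = 13 + (-7*1)*(59 - 35) = 13 - 7*24 = 13 - 168 = -155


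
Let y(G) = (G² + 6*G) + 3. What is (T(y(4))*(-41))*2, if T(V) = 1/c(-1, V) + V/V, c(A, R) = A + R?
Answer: -1763/21 ≈ -83.952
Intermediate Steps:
y(G) = 3 + G² + 6*G
T(V) = 1 + 1/(-1 + V) (T(V) = 1/(-1 + V) + V/V = 1/(-1 + V) + 1 = 1 + 1/(-1 + V))
(T(y(4))*(-41))*2 = (((3 + 4² + 6*4)/(-1 + (3 + 4² + 6*4)))*(-41))*2 = (((3 + 16 + 24)/(-1 + (3 + 16 + 24)))*(-41))*2 = ((43/(-1 + 43))*(-41))*2 = ((43/42)*(-41))*2 = -1763/42*2 = -1763/21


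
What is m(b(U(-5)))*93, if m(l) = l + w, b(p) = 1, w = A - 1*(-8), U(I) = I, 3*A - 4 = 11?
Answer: 1302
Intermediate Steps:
A = 5 (A = 4/3 + (1/3)*11 = 4/3 + 11/3 = 5)
w = 13 (w = 5 - 1*(-8) = 5 + 8 = 13)
m(l) = 13 + l (m(l) = l + 13 = 13 + l)
m(b(U(-5)))*93 = (13 + 1)*93 = 14*93 = 1302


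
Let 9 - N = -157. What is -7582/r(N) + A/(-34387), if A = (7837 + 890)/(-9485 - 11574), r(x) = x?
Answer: -2745274038562/60104934139 ≈ -45.675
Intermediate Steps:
N = 166 (N = 9 - 1*(-157) = 9 + 157 = 166)
A = -8727/21059 (A = 8727/(-21059) = 8727*(-1/21059) = -8727/21059 ≈ -0.41441)
-7582/r(N) + A/(-34387) = -7582/166 - 8727/21059/(-34387) = -7582*1/166 - 8727/21059*(-1/34387) = -3791/83 + 8727/724155833 = -2745274038562/60104934139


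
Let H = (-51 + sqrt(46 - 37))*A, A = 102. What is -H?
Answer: 4896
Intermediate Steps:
H = -4896 (H = (-51 + sqrt(46 - 37))*102 = (-51 + sqrt(9))*102 = (-51 + 3)*102 = -48*102 = -4896)
-H = -1*(-4896) = 4896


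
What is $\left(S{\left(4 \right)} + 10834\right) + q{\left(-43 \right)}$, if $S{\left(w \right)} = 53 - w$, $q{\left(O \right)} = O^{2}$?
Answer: $12732$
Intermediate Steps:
$\left(S{\left(4 \right)} + 10834\right) + q{\left(-43 \right)} = \left(\left(53 - 4\right) + 10834\right) + \left(-43\right)^{2} = \left(\left(53 - 4\right) + 10834\right) + 1849 = \left(49 + 10834\right) + 1849 = 10883 + 1849 = 12732$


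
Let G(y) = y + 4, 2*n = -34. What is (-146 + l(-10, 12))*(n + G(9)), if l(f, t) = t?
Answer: 536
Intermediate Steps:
n = -17 (n = (½)*(-34) = -17)
G(y) = 4 + y
(-146 + l(-10, 12))*(n + G(9)) = (-146 + 12)*(-17 + (4 + 9)) = -134*(-17 + 13) = -134*(-4) = 536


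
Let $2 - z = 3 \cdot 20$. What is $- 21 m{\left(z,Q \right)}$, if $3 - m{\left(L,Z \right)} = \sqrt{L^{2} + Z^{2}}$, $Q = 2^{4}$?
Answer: $-63 + 42 \sqrt{905} \approx 1200.5$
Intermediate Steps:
$z = -58$ ($z = 2 - 3 \cdot 20 = 2 - 60 = -58$)
$Q = 16$
$m{\left(L,Z \right)} = 3 - \sqrt{L^{2} + Z^{2}}$
$- 21 m{\left(z,Q \right)} = - 21 \left(3 - \sqrt{\left(-58\right)^{2} + 16^{2}}\right) = - 21 \left(3 - \sqrt{3364 + 256}\right) = - 21 \left(3 - \sqrt{3620}\right) = - 21 \left(3 - 2 \sqrt{905}\right) = -63 + 42 \sqrt{905}$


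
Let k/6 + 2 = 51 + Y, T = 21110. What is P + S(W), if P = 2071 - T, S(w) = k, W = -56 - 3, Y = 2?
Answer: -18733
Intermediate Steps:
W = -59
k = 306 (k = -12 + 6*(51 + 2) = -12 + 6*53 = -12 + 318 = 306)
S(w) = 306
P = -19039 (P = 2071 - 1*21110 = 2071 - 21110 = -19039)
P + S(W) = -19039 + 306 = -18733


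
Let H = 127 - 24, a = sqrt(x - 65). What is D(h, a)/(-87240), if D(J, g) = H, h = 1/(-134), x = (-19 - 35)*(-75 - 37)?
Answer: -103/87240 ≈ -0.0011807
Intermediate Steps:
x = 6048 (x = -54*(-112) = 6048)
h = -1/134 ≈ -0.0074627
a = sqrt(5983) (a = sqrt(6048 - 65) = sqrt(5983) ≈ 77.350)
H = 103
D(J, g) = 103
D(h, a)/(-87240) = 103/(-87240) = 103*(-1/87240) = -103/87240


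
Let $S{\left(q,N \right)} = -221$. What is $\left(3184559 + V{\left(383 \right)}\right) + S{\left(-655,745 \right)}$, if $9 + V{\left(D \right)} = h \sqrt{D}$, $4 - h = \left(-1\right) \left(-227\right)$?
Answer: $3184329 - 223 \sqrt{383} \approx 3.18 \cdot 10^{6}$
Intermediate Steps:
$h = -223$ ($h = 4 - \left(-1\right) \left(-227\right) = 4 - 227 = -223$)
$V{\left(D \right)} = -9 - 223 \sqrt{D}$
$\left(3184559 + V{\left(383 \right)}\right) + S{\left(-655,745 \right)} = \left(3184559 - \left(9 + 223 \sqrt{383}\right)\right) - 221 = \left(3184550 - 223 \sqrt{383}\right) - 221 = 3184329 - 223 \sqrt{383}$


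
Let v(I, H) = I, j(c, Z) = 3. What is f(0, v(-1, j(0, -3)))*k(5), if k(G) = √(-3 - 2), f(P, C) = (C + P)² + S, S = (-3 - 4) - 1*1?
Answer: -7*I*√5 ≈ -15.652*I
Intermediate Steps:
S = -8 (S = -7 - 1 = -8)
f(P, C) = -8 + (C + P)² (f(P, C) = (C + P)² - 8 = -8 + (C + P)²)
k(G) = I*√5 (k(G) = √(-5) = I*√5)
f(0, v(-1, j(0, -3)))*k(5) = (-8 + (-1 + 0)²)*(I*√5) = (-8 + (-1)²)*(I*√5) = (-8 + 1)*(I*√5) = -7*I*√5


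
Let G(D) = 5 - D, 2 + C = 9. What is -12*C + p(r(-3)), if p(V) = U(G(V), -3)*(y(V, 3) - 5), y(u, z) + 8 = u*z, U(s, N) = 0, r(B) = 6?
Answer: -84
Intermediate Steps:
C = 7 (C = -2 + 9 = 7)
y(u, z) = -8 + u*z
p(V) = 0 (p(V) = 0*((-8 + V*3) - 5) = 0*((-8 + 3*V) - 5) = 0*(-13 + 3*V) = 0)
-12*C + p(r(-3)) = -12*7 + 0 = -84 + 0 = -84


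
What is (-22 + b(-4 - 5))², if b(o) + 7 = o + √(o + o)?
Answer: 1426 - 228*I*√2 ≈ 1426.0 - 322.44*I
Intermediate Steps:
b(o) = -7 + o + √2*√o (b(o) = -7 + (o + √(o + o)) = -7 + (o + √(2*o)) = -7 + (o + √2*√o) = -7 + o + √2*√o)
(-22 + b(-4 - 5))² = (-22 + (-7 + (-4 - 5) + √2*√(-4 - 5)))² = (-22 + (-7 - 9 + √2*√(-9)))² = (-22 + (-7 - 9 + √2*(3*I)))² = (-22 + (-7 - 9 + 3*I*√2))² = (-22 + (-16 + 3*I*√2))² = (-38 + 3*I*√2)²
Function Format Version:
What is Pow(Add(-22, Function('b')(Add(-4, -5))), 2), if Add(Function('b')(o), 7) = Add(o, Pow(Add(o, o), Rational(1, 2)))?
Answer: Add(1426, Mul(-228, I, Pow(2, Rational(1, 2)))) ≈ Add(1426.0, Mul(-322.44, I))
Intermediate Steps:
Function('b')(o) = Add(-7, o, Mul(Pow(2, Rational(1, 2)), Pow(o, Rational(1, 2)))) (Function('b')(o) = Add(-7, Add(o, Pow(Add(o, o), Rational(1, 2)))) = Add(-7, Add(o, Pow(Mul(2, o), Rational(1, 2)))) = Add(-7, Add(o, Mul(Pow(2, Rational(1, 2)), Pow(o, Rational(1, 2))))) = Add(-7, o, Mul(Pow(2, Rational(1, 2)), Pow(o, Rational(1, 2)))))
Pow(Add(-22, Function('b')(Add(-4, -5))), 2) = Pow(Add(-22, Add(-7, Add(-4, -5), Mul(Pow(2, Rational(1, 2)), Pow(Add(-4, -5), Rational(1, 2))))), 2) = Pow(Add(-22, Add(-7, -9, Mul(Pow(2, Rational(1, 2)), Pow(-9, Rational(1, 2))))), 2) = Pow(Add(-22, Add(-7, -9, Mul(Pow(2, Rational(1, 2)), Mul(3, I)))), 2) = Pow(Add(-22, Add(-7, -9, Mul(3, I, Pow(2, Rational(1, 2))))), 2) = Pow(Add(-22, Add(-16, Mul(3, I, Pow(2, Rational(1, 2))))), 2) = Pow(Add(-38, Mul(3, I, Pow(2, Rational(1, 2)))), 2)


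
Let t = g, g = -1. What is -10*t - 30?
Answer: -20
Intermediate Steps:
t = -1
-10*t - 30 = -10*(-1) - 30 = 10 - 30 = -20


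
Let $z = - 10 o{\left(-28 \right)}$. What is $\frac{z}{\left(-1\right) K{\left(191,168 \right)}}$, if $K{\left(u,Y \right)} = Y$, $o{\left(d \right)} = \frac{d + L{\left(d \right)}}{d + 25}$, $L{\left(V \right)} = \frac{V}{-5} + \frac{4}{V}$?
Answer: $\frac{263}{588} \approx 0.44728$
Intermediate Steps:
$L{\left(V \right)} = \frac{4}{V} - \frac{V}{5}$ ($L{\left(V \right)} = V \left(- \frac{1}{5}\right) + \frac{4}{V} = - \frac{V}{5} + \frac{4}{V} = \frac{4}{V} - \frac{V}{5}$)
$o{\left(d \right)} = \frac{\frac{4}{d} + \frac{4 d}{5}}{25 + d}$ ($o{\left(d \right)} = \frac{d - \left(- \frac{4}{d} + \frac{d}{5}\right)}{d + 25} = \frac{\frac{4}{d} + \frac{4 d}{5}}{25 + d}$)
$z = - \frac{526}{7}$ ($z = - 10 \frac{4 \left(5 + \left(-28\right)^{2}\right)}{5 \left(-28\right) \left(25 - 28\right)} = - 10 \cdot \frac{4}{5} \left(- \frac{1}{28}\right) \frac{1}{-3} \left(5 + 784\right) = - 10 \cdot \frac{4}{5} \left(- \frac{1}{28}\right) \left(- \frac{1}{3}\right) 789 = \left(-10\right) \frac{263}{35} = - \frac{526}{7} \approx -75.143$)
$\frac{z}{\left(-1\right) K{\left(191,168 \right)}} = - \frac{526}{7 \left(\left(-1\right) 168\right)} = - \frac{526}{7 \left(-168\right)} = \left(- \frac{526}{7}\right) \left(- \frac{1}{168}\right) = \frac{263}{588}$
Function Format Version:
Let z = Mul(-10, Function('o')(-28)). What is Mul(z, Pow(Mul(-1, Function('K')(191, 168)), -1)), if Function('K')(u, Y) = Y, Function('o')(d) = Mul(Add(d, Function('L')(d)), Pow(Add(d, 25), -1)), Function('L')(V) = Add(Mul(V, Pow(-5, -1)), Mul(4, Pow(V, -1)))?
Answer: Rational(263, 588) ≈ 0.44728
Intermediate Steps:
Function('L')(V) = Add(Mul(4, Pow(V, -1)), Mul(Rational(-1, 5), V)) (Function('L')(V) = Add(Mul(V, Rational(-1, 5)), Mul(4, Pow(V, -1))) = Add(Mul(Rational(-1, 5), V), Mul(4, Pow(V, -1))) = Add(Mul(4, Pow(V, -1)), Mul(Rational(-1, 5), V)))
Function('o')(d) = Mul(Pow(Add(25, d), -1), Add(Mul(4, Pow(d, -1)), Mul(Rational(4, 5), d))) (Function('o')(d) = Mul(Add(d, Add(Mul(4, Pow(d, -1)), Mul(Rational(-1, 5), d))), Pow(Add(d, 25), -1)) = Mul(Add(Mul(4, Pow(d, -1)), Mul(Rational(4, 5), d)), Pow(Add(25, d), -1)) = Mul(Pow(Add(25, d), -1), Add(Mul(4, Pow(d, -1)), Mul(Rational(4, 5), d))))
z = Rational(-526, 7) (z = Mul(-10, Mul(Rational(4, 5), Pow(-28, -1), Pow(Add(25, -28), -1), Add(5, Pow(-28, 2)))) = Mul(-10, Mul(Rational(4, 5), Rational(-1, 28), Pow(-3, -1), Add(5, 784))) = Mul(-10, Mul(Rational(4, 5), Rational(-1, 28), Rational(-1, 3), 789)) = Mul(-10, Rational(263, 35)) = Rational(-526, 7) ≈ -75.143)
Mul(z, Pow(Mul(-1, Function('K')(191, 168)), -1)) = Mul(Rational(-526, 7), Pow(Mul(-1, 168), -1)) = Mul(Rational(-526, 7), Pow(-168, -1)) = Mul(Rational(-526, 7), Rational(-1, 168)) = Rational(263, 588)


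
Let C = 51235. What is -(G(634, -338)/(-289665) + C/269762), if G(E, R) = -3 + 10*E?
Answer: -13131504481/78140609730 ≈ -0.16805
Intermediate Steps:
-(G(634, -338)/(-289665) + C/269762) = -((-3 + 10*634)/(-289665) + 51235/269762) = -((-3 + 6340)*(-1/289665) + 51235*(1/269762)) = -(6337*(-1/289665) + 51235/269762) = -(-6337/289665 + 51235/269762) = -1*13131504481/78140609730 = -13131504481/78140609730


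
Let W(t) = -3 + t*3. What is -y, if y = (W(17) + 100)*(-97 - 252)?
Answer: 51652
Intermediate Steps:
W(t) = -3 + 3*t
y = -51652 (y = ((-3 + 3*17) + 100)*(-97 - 252) = ((-3 + 51) + 100)*(-349) = (48 + 100)*(-349) = 148*(-349) = -51652)
-y = -1*(-51652) = 51652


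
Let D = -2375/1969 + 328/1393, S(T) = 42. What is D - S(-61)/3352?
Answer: -4520021225/4596961292 ≈ -0.98326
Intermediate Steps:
D = -2662543/2742817 (D = -2375*1/1969 + 328*(1/1393) = -2375/1969 + 328/1393 = -2662543/2742817 ≈ -0.97073)
D - S(-61)/3352 = -2662543/2742817 - 42/3352 = -2662543/2742817 - 1*21/1676 = -2662543/2742817 - 21/1676 = -4520021225/4596961292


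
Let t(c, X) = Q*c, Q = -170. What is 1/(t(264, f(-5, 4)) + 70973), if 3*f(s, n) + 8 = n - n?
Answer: 1/26093 ≈ 3.8324e-5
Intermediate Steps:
f(s, n) = -8/3 (f(s, n) = -8/3 + (n - n)/3 = -8/3 + (⅓)*0 = -8/3 + 0 = -8/3)
t(c, X) = -170*c
1/(t(264, f(-5, 4)) + 70973) = 1/(-170*264 + 70973) = 1/(-44880 + 70973) = 1/26093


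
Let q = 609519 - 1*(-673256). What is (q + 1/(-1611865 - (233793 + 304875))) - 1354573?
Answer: -154403968335/2150533 ≈ -71798.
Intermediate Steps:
q = 1282775 (q = 609519 + 673256 = 1282775)
(q + 1/(-1611865 - (233793 + 304875))) - 1354573 = (1282775 + 1/(-1611865 - (233793 + 304875))) - 1354573 = (1282775 + 1/(-1611865 - 1*538668)) - 1354573 = (1282775 + 1/(-1611865 - 538668)) - 1354573 = (1282775 + 1/(-2150533)) - 1354573 = (1282775 - 1/2150533) - 1354573 = 2758649969074/2150533 - 1354573 = -154403968335/2150533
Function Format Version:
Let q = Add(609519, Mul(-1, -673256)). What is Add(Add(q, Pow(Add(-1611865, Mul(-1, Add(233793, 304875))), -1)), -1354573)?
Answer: Rational(-154403968335, 2150533) ≈ -71798.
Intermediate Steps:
q = 1282775 (q = Add(609519, 673256) = 1282775)
Add(Add(q, Pow(Add(-1611865, Mul(-1, Add(233793, 304875))), -1)), -1354573) = Add(Add(1282775, Pow(Add(-1611865, Mul(-1, Add(233793, 304875))), -1)), -1354573) = Add(Add(1282775, Pow(Add(-1611865, Mul(-1, 538668)), -1)), -1354573) = Add(Add(1282775, Pow(Add(-1611865, -538668), -1)), -1354573) = Add(Add(1282775, Pow(-2150533, -1)), -1354573) = Add(Add(1282775, Rational(-1, 2150533)), -1354573) = Add(Rational(2758649969074, 2150533), -1354573) = Rational(-154403968335, 2150533)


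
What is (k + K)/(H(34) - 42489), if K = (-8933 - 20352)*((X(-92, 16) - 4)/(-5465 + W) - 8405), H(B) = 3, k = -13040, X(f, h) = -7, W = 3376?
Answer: -257079892565/44376627 ≈ -5793.1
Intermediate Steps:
K = 514187025690/2089 (K = (-8933 - 20352)*((-7 - 4)/(-5465 + 3376) - 8405) = -29285*(-11/(-2089) - 8405) = -29285*(-11*(-1/2089) - 8405) = -29285*(11/2089 - 8405) = -29285*(-17558034/2089) = 514187025690/2089 ≈ 2.4614e+8)
(k + K)/(H(34) - 42489) = (-13040 + 514187025690/2089)/(3 - 42489) = (514159785130/2089)/(-42486) = (514159785130/2089)*(-1/42486) = -257079892565/44376627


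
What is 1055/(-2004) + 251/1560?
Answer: -95233/260520 ≈ -0.36555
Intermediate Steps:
1055/(-2004) + 251/1560 = 1055*(-1/2004) + 251*(1/1560) = -1055/2004 + 251/1560 = -95233/260520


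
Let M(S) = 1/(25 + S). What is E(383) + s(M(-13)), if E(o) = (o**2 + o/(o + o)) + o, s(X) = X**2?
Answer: 21178441/144 ≈ 1.4707e+5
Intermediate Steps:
E(o) = 1/2 + o + o**2 (E(o) = (o**2 + o/((2*o))) + o = (o**2 + (1/(2*o))*o) + o = (o**2 + 1/2) + o = (1/2 + o**2) + o = 1/2 + o + o**2)
E(383) + s(M(-13)) = (1/2 + 383 + 383**2) + (1/(25 - 13))**2 = (1/2 + 383 + 146689) + (1/12)**2 = 294145/2 + (1/12)**2 = 294145/2 + 1/144 = 21178441/144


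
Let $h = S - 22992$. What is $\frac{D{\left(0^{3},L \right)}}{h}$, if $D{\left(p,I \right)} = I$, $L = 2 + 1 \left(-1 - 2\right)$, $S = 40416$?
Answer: $- \frac{1}{17424} \approx -5.7392 \cdot 10^{-5}$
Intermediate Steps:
$L = -1$ ($L = 2 + 1 \left(-3\right) = 2 - 3 = -1$)
$h = 17424$ ($h = 40416 - 22992 = 17424$)
$\frac{D{\left(0^{3},L \right)}}{h} = - \frac{1}{17424}$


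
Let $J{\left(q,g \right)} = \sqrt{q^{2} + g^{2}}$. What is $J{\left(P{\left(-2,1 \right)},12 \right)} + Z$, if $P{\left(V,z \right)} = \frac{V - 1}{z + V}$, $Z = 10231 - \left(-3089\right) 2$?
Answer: $16409 + 3 \sqrt{17} \approx 16421.0$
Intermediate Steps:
$Z = 16409$ ($Z = 10231 - -6178 = 10231 + 6178 = 16409$)
$P{\left(V,z \right)} = \frac{-1 + V}{V + z}$
$J{\left(q,g \right)} = \sqrt{g^{2} + q^{2}}$
$J{\left(P{\left(-2,1 \right)},12 \right)} + Z = \sqrt{12^{2} + \left(\frac{-1 - 2}{-2 + 1}\right)^{2}} + 16409 = \sqrt{144 + \left(\frac{1}{-1} \left(-3\right)\right)^{2}} + 16409 = \sqrt{144 + \left(\left(-1\right) \left(-3\right)\right)^{2}} + 16409 = \sqrt{144 + 3^{2}} + 16409 = \sqrt{144 + 9} + 16409 = \sqrt{153} + 16409 = 3 \sqrt{17} + 16409 = 16409 + 3 \sqrt{17}$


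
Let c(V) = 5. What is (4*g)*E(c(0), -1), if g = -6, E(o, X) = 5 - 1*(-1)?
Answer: -144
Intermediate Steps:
E(o, X) = 6 (E(o, X) = 5 + 1 = 6)
(4*g)*E(c(0), -1) = (4*(-6))*6 = -24*6 = -144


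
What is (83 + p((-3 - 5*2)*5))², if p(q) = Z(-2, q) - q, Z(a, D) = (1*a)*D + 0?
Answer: 77284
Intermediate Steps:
Z(a, D) = D*a (Z(a, D) = a*D + 0 = D*a + 0 = D*a)
p(q) = -3*q (p(q) = q*(-2) - q = -2*q - q = -3*q)
(83 + p((-3 - 5*2)*5))² = (83 - 3*(-3 - 5*2)*5)² = (83 - 3*(-3 - 10)*5)² = (83 - (-39)*5)² = (83 - 3*(-65))² = (83 + 195)² = 278² = 77284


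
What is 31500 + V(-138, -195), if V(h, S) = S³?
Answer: -7383375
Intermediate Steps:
31500 + V(-138, -195) = 31500 + (-195)³ = 31500 - 7414875 = -7383375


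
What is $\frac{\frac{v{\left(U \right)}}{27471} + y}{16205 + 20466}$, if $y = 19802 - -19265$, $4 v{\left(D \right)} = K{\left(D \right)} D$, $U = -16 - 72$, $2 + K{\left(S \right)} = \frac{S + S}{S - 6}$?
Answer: $\frac{16813616437}{15782428309} \approx 1.0653$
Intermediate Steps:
$K{\left(S \right)} = -2 + \frac{2 S}{-6 + S}$ ($K{\left(S \right)} = -2 + \frac{S + S}{S - 6} = -2 + \frac{2 S}{-6 + S}$)
$U = -88$ ($U = -16 - 72 = -88$)
$v{\left(D \right)} = \frac{3 D}{-6 + D}$ ($v{\left(D \right)} = \frac{\frac{12}{-6 + D} D}{4} = \frac{12 D \frac{1}{-6 + D}}{4} = \frac{3 D}{-6 + D}$)
$y = 39067$ ($y = 19802 + 19265 = 39067$)
$\frac{\frac{v{\left(U \right)}}{27471} + y}{16205 + 20466} = \frac{\frac{3 \left(-88\right) \frac{1}{-6 - 88}}{27471} + 39067}{16205 + 20466} = \frac{3 \left(-88\right) \frac{1}{-94} \cdot \frac{1}{27471} + 39067}{36671} = \left(3 \left(-88\right) \left(- \frac{1}{94}\right) \frac{1}{27471} + 39067\right) \frac{1}{36671} = \left(\frac{132}{47} \cdot \frac{1}{27471} + 39067\right) \frac{1}{36671} = \left(\frac{44}{430379} + 39067\right) \frac{1}{36671} = \frac{16813616437}{430379} \cdot \frac{1}{36671} = \frac{16813616437}{15782428309}$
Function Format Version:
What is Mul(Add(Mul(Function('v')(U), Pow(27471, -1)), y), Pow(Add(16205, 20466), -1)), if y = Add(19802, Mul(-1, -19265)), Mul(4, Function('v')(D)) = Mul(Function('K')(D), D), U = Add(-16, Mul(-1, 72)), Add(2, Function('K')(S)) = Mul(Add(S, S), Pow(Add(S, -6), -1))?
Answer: Rational(16813616437, 15782428309) ≈ 1.0653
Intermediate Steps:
Function('K')(S) = Add(-2, Mul(2, S, Pow(Add(-6, S), -1))) (Function('K')(S) = Add(-2, Mul(Add(S, S), Pow(Add(S, -6), -1))) = Add(-2, Mul(Mul(2, S), Pow(Add(-6, S), -1))) = Add(-2, Mul(2, S, Pow(Add(-6, S), -1))))
U = -88 (U = Add(-16, -72) = -88)
Function('v')(D) = Mul(3, D, Pow(Add(-6, D), -1)) (Function('v')(D) = Mul(Rational(1, 4), Mul(Mul(12, Pow(Add(-6, D), -1)), D)) = Mul(Rational(1, 4), Mul(12, D, Pow(Add(-6, D), -1))) = Mul(3, D, Pow(Add(-6, D), -1)))
y = 39067 (y = Add(19802, 19265) = 39067)
Mul(Add(Mul(Function('v')(U), Pow(27471, -1)), y), Pow(Add(16205, 20466), -1)) = Mul(Add(Mul(Mul(3, -88, Pow(Add(-6, -88), -1)), Pow(27471, -1)), 39067), Pow(Add(16205, 20466), -1)) = Mul(Add(Mul(Mul(3, -88, Pow(-94, -1)), Rational(1, 27471)), 39067), Pow(36671, -1)) = Mul(Add(Mul(Mul(3, -88, Rational(-1, 94)), Rational(1, 27471)), 39067), Rational(1, 36671)) = Mul(Add(Mul(Rational(132, 47), Rational(1, 27471)), 39067), Rational(1, 36671)) = Mul(Add(Rational(44, 430379), 39067), Rational(1, 36671)) = Mul(Rational(16813616437, 430379), Rational(1, 36671)) = Rational(16813616437, 15782428309)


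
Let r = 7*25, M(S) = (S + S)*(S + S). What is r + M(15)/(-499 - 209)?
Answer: 10250/59 ≈ 173.73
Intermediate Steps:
M(S) = 4*S² (M(S) = (2*S)*(2*S) = 4*S²)
r = 175
r + M(15)/(-499 - 209) = 175 + (4*15²)/(-499 - 209) = 175 + (4*225)/(-708) = 175 - 1/708*900 = 175 - 75/59 = 10250/59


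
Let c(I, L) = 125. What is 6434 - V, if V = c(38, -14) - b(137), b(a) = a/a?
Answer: 6310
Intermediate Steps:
b(a) = 1
V = 124 (V = 125 - 1*1 = 125 - 1 = 124)
6434 - V = 6434 - 1*124 = 6434 - 124 = 6310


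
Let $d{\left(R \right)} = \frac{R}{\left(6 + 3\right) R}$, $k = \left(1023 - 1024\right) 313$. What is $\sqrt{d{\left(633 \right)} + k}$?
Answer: $\frac{16 i \sqrt{11}}{3} \approx 17.689 i$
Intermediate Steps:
$k = -313$ ($k = \left(-1\right) 313 = -313$)
$d{\left(R \right)} = \frac{1}{9}$ ($d{\left(R \right)} = \frac{R}{9 R} = R \frac{1}{9 R} = \frac{1}{9}$)
$\sqrt{d{\left(633 \right)} + k} = \sqrt{\frac{1}{9} - 313} = \sqrt{- \frac{2816}{9}} = \frac{16 i \sqrt{11}}{3}$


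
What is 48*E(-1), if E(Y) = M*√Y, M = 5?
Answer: 240*I ≈ 240.0*I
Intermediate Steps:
E(Y) = 5*√Y
48*E(-1) = 48*(5*√(-1)) = 48*(5*I) = 240*I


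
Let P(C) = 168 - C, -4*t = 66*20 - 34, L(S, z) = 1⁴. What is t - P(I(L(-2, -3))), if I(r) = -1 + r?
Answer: -979/2 ≈ -489.50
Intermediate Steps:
L(S, z) = 1
t = -643/2 (t = -(66*20 - 34)/4 = -(1320 - 34)/4 = -¼*1286 = -643/2 ≈ -321.50)
t - P(I(L(-2, -3))) = -643/2 - (168 - (-1 + 1)) = -643/2 - (168 - 1*0) = -643/2 - (168 + 0) = -643/2 - 1*168 = -643/2 - 168 = -979/2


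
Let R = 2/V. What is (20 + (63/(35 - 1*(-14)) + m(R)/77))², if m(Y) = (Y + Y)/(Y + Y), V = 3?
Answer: 2689600/5929 ≈ 453.63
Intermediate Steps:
R = ⅔ (R = 2/3 = 2*(⅓) = ⅔ ≈ 0.66667)
m(Y) = 1 (m(Y) = (2*Y)/((2*Y)) = (2*Y)*(1/(2*Y)) = 1)
(20 + (63/(35 - 1*(-14)) + m(R)/77))² = (20 + (63/(35 - 1*(-14)) + 1/77))² = (20 + (63/(35 + 14) + 1*(1/77)))² = (20 + (63/49 + 1/77))² = (20 + (63*(1/49) + 1/77))² = (20 + (9/7 + 1/77))² = (20 + 100/77)² = (1640/77)² = 2689600/5929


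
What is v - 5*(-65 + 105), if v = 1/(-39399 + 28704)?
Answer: -2139001/10695 ≈ -200.00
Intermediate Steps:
v = -1/10695 (v = 1/(-10695) = -1/10695 ≈ -9.3502e-5)
v - 5*(-65 + 105) = -1/10695 - 5*(-65 + 105) = -1/10695 - 5*40 = -1/10695 - 200 = -2139001/10695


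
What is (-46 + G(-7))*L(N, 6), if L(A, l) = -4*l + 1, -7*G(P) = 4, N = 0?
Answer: 7498/7 ≈ 1071.1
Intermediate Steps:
G(P) = -4/7 (G(P) = -1/7*4 = -4/7)
L(A, l) = 1 - 4*l
(-46 + G(-7))*L(N, 6) = (-46 - 4/7)*(1 - 4*6) = -326*(1 - 24)/7 = -326/7*(-23) = 7498/7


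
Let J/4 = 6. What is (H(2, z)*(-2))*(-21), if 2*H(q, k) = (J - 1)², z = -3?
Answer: 11109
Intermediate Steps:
J = 24 (J = 4*6 = 24)
H(q, k) = 529/2 (H(q, k) = (24 - 1)²/2 = (½)*23² = (½)*529 = 529/2)
(H(2, z)*(-2))*(-21) = ((529/2)*(-2))*(-21) = -529*(-21) = 11109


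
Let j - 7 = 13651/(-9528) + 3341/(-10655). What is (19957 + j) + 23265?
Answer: 4388467107907/101520840 ≈ 43227.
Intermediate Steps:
j = 533361427/101520840 (j = 7 + (13651/(-9528) + 3341/(-10655)) = 7 + (13651*(-1/9528) + 3341*(-1/10655)) = 7 + (-13651/9528 - 3341/10655) = 7 - 177284453/101520840 = 533361427/101520840 ≈ 5.2537)
(19957 + j) + 23265 = (19957 + 533361427/101520840) + 23265 = 2026584765307/101520840 + 23265 = 4388467107907/101520840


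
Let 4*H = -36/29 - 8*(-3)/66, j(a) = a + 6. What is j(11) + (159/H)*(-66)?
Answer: 1674388/35 ≈ 47840.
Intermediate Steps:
j(a) = 6 + a
H = -70/319 (H = (-36/29 - 8*(-3)/66)/4 = (-36*1/29 + 24*(1/66))/4 = (-36/29 + 4/11)/4 = (1/4)*(-280/319) = -70/319 ≈ -0.21944)
j(11) + (159/H)*(-66) = (6 + 11) + (159/(-70/319))*(-66) = 17 + (159*(-319/70))*(-66) = 17 - 50721/70*(-66) = 17 + 1673793/35 = 1674388/35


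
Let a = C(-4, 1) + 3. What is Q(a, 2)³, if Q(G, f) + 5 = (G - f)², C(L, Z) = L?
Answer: 64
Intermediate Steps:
a = -1 (a = -4 + 3 = -1)
Q(G, f) = -5 + (G - f)²
Q(a, 2)³ = (-5 + (-1 - 1*2)²)³ = (-5 + (-1 - 2)²)³ = (-5 + (-3)²)³ = (-5 + 9)³ = 4³ = 64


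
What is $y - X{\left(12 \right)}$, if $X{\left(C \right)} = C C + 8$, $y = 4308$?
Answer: $4156$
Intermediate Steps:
$X{\left(C \right)} = 8 + C^{2}$ ($X{\left(C \right)} = C^{2} + 8 = 8 + C^{2}$)
$y - X{\left(12 \right)} = 4308 - \left(8 + 12^{2}\right) = 4308 - \left(8 + 144\right) = 4308 - 152 = 4156$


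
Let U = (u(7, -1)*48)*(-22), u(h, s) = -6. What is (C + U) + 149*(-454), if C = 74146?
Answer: 12836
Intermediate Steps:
U = 6336 (U = -6*48*(-22) = -288*(-22) = 6336)
(C + U) + 149*(-454) = (74146 + 6336) + 149*(-454) = 80482 - 67646 = 12836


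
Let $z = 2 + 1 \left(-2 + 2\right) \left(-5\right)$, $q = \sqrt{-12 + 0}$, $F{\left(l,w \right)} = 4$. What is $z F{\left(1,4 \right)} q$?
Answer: $16 i \sqrt{3} \approx 27.713 i$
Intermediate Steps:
$q = 2 i \sqrt{3}$ ($q = \sqrt{-12} = 2 i \sqrt{3} \approx 3.4641 i$)
$z = 2$ ($z = 2 + 1 \cdot 0 \left(-5\right) = 2 + 1 \cdot 0 = 2 + 0 = 2$)
$z F{\left(1,4 \right)} q = 2 \cdot 4 \cdot 2 i \sqrt{3} = 8 \cdot 2 i \sqrt{3} = 16 i \sqrt{3}$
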